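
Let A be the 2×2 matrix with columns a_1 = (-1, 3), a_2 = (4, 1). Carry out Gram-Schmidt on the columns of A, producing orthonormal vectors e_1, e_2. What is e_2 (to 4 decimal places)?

a_1 = (-1, 3); ‖a_1‖ = 3.1623, so e_1 = (-0.3162, 0.9487).
e_1·a_2 = (-0.3162)·4 + 0.9487·1 = -0.3162.
u_2 = a_2 + 0.3162·e_1 = (3.9000, 1.3000).
‖u_2‖ = 4.1110, so e_2 = (0.9487, 0.3162).

e_2 = (0.9487, 0.3162)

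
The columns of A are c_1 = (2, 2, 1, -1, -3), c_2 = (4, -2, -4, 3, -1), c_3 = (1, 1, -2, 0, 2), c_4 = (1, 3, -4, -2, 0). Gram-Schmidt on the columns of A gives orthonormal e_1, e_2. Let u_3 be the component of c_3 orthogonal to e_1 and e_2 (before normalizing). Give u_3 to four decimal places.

u_3 = (0.7254, 1.7689, -1.0938, -0.7323, 1.5423)

e_1 = c_1/‖c_1‖ = (2, 2, 1, -1, -3)/4.3589 = (0.4588, 0.4588, 0.2294, -0.2294, -0.6882).
r_{12} = e_1·c_2 = 0.0000.
u_2 = c_2 + 0.0000·e_1 = (4.0000, -2.0000, -4.0000, 3.0000, -1.0000).
‖u_2‖ = 6.7823, so e_2 = (0.5898, -0.2949, -0.5898, 0.4423, -0.1474).
r_{13} = e_1·c_3 = -0.9177; r_{23} = e_2·c_3 = 1.1795.
u_3 = c_3 + 0.9177·e_1 − 1.1795·e_2 = (0.7254, 1.7689, -1.0938, -0.7323, 1.5423).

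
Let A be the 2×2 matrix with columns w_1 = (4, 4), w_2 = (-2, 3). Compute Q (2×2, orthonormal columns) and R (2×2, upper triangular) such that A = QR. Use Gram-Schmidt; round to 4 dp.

q_1 = w_1/‖w_1‖ = (4, 4)/5.6569 = (0.7071, 0.7071).
r_{12} = q_1·w_2 = 0.7071.
u_2 = w_2 − 0.7071·q_1 = (-2.5000, 2.5000).
‖u_2‖ = 3.5355, so q_2 = (-0.7071, 0.7071).

Q = [[0.7071, -0.7071], [0.7071, 0.7071]], R = [[5.6569, 0.7071], [0.0000, 3.5355]]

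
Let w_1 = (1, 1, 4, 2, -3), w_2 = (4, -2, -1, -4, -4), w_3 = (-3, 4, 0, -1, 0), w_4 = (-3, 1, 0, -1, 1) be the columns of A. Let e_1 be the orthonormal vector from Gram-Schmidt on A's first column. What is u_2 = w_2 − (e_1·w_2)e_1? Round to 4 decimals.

e_1 = w_1/‖w_1‖ = (1, 1, 4, 2, -3)/5.5678 = (0.1796, 0.1796, 0.7184, 0.3592, -0.5388).
r_{12} = e_1·w_2 = 0.3592.
u_2 = w_2 − 0.3592·e_1 = (3.9355, -2.0645, -1.2581, -4.1290, -3.8065).

u_2 = (3.9355, -2.0645, -1.2581, -4.1290, -3.8065)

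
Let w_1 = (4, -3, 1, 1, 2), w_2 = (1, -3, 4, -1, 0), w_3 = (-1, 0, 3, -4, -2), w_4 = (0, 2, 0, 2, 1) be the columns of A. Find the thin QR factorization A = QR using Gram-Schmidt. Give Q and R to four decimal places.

Q = [[0.7184, -0.2459, 0.4899, 0.2206], [-0.5388, -0.3353, 0.2496, 0.7290], [0.1796, 0.8047, -0.1387, 0.5468], [0.1796, -0.3502, -0.8135, 0.2206], [0.3592, -0.2384, -0.1294, 0.2687]], R = [[5.5678, 2.8737, -1.6164, -0.3592], [0.0000, 4.3292, 4.5378, -1.6095], [0.0000, 0.0000, 2.6068, -1.2572], [0.0000, 0.0000, 0.0000, 2.1680]]

w_1 = (4, -3, 1, 1, 2); ‖w_1‖ = 5.5678, so e_1 = (0.7184, -0.5388, 0.1796, 0.1796, 0.3592).
e_1·w_2 = 0.7184·1 + (-0.5388)·(-3) + 0.1796·4 + 0.1796·(-1) + 0.3592·0 = 2.8737.
u_2 = w_2 − 2.8737·e_1 = (-1.0645, -1.4516, 3.4839, -1.5161, -1.0323).
‖u_2‖ = 4.3292, so e_2 = (-0.2459, -0.3353, 0.8047, -0.3502, -0.2384).
e_1·w_3 = 0.7184·(-1) + (-0.5388)·0 + 0.1796·3 + 0.1796·(-4) + 0.3592·(-2) = -1.6164; e_2·w_3 = (-0.2459)·(-1) + (-0.3353)·0 + 0.8047·3 + (-0.3502)·(-4) + (-0.2384)·(-2) = 4.5378.
u_3 = w_3 + 1.6164·e_1 − 4.5378·e_2 = (1.2771, 0.6506, -0.3614, -2.1205, -0.3373).
‖u_3‖ = 2.6068, so e_3 = (0.4899, 0.2496, -0.1387, -0.8135, -0.1294).
e_1·w_4 = 0.7184·0 + (-0.5388)·2 + 0.1796·0 + 0.1796·2 + 0.3592·1 = -0.3592; e_2·w_4 = (-0.2459)·0 + (-0.3353)·2 + 0.8047·0 + (-0.3502)·2 + (-0.2384)·1 = -1.6095; e_3·w_4 = 0.4899·0 + 0.2496·2 + (-0.1387)·0 + (-0.8135)·2 + (-0.1294)·1 = -1.2572.
u_4 = w_4 + 0.3592·e_1 + 1.6095·e_2 + 1.2572·e_3 = (0.4782, 1.5805, 1.1854, 0.4782, 0.5826).
‖u_4‖ = 2.1680, so e_4 = (0.2206, 0.7290, 0.5468, 0.2206, 0.2687).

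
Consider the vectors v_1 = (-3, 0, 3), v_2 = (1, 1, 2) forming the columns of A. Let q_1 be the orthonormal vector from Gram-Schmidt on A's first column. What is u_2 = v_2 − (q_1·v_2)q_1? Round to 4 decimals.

u_2 = (1.5000, 1.0000, 1.5000)

v_1 = (-3, 0, 3); ‖v_1‖ = 4.2426, so q_1 = (-0.7071, 0.0000, 0.7071).
q_1·v_2 = (-0.7071)·1 + 0.0000·1 + 0.7071·2 = 0.7071.
u_2 = v_2 − 0.7071·q_1 = (1.5000, 1.0000, 1.5000).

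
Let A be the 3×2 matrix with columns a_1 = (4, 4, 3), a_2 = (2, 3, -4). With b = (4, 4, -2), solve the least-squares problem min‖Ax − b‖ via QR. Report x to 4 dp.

e_1 = a_1/‖a_1‖ = (4, 4, 3)/6.4031 = (0.6247, 0.6247, 0.4685).
r_{12} = e_1·a_2 = 1.2494.
u_2 = a_2 − 1.2494·e_1 = (1.2195, 2.2195, -4.5854).
‖u_2‖ = 5.2382, so e_2 = (0.2328, 0.4237, -0.8754).
Qᵀb = (4.0605, 4.3768).
Back-substitute: x_2 = 4.3768/5.2382 = 0.8356.
x_1 = (4.0605 − 1.2494·0.8356)/6.4031 = 0.4711.

x = (0.4711, 0.8356)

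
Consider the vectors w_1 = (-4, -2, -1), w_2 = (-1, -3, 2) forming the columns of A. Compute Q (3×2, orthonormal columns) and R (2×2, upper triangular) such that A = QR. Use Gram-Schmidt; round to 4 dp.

w_1 = (-4, -2, -1); ‖w_1‖ = 4.5826, so q_1 = (-0.8729, -0.4364, -0.2182).
q_1·w_2 = (-0.8729)·(-1) + (-0.4364)·(-3) + (-0.2182)·2 = 1.7457.
u_2 = w_2 − 1.7457·q_1 = (0.5238, -2.2381, 2.3810).
‖u_2‖ = 3.3094, so q_2 = (0.1583, -0.6763, 0.7194).

Q = [[-0.8729, 0.1583], [-0.4364, -0.6763], [-0.2182, 0.7194]], R = [[4.5826, 1.7457], [0.0000, 3.3094]]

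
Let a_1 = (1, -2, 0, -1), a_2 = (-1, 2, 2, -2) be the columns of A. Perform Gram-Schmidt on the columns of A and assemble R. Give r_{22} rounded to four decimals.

a_1 = (1, -2, 0, -1); ‖a_1‖ = 2.4495, so q_1 = (0.4082, -0.8165, 0.0000, -0.4082).
q_1·a_2 = 0.4082·(-1) + (-0.8165)·2 + 0.0000·2 + (-0.4082)·(-2) = -1.2247.
u_2 = a_2 + 1.2247·q_1 = (-0.5000, 1.0000, 2.0000, -2.5000).
r_{22} = ‖u_2‖ = 3.3912.

r_{22} = 3.3912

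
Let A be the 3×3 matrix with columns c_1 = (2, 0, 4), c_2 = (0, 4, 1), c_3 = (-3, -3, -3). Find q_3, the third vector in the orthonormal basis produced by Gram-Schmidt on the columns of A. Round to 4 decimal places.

c_1 = (2, 0, 4); ‖c_1‖ = 4.4721, so q_1 = (0.4472, 0.0000, 0.8944).
q_1·c_2 = 0.4472·0 + 0.0000·4 + 0.8944·1 = 0.8944.
u_2 = c_2 − 0.8944·q_1 = (-0.4000, 4.0000, 0.2000).
‖u_2‖ = 4.0249, so q_2 = (-0.0994, 0.9938, 0.0497).
q_1·c_3 = 0.4472·(-3) + 0.0000·(-3) + 0.8944·(-3) = -4.0249; q_2·c_3 = (-0.0994)·(-3) + 0.9938·(-3) + 0.0497·(-3) = -2.8324.
u_3 = c_3 + 4.0249·q_1 + 2.8324·q_2 = (-1.4815, -0.1852, 0.7407).
‖u_3‖ = 1.6667, so q_3 = (-0.8889, -0.1111, 0.4444).

q_3 = (-0.8889, -0.1111, 0.4444)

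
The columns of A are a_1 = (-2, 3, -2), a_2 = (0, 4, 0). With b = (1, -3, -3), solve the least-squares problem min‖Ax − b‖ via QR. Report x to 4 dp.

x = (0.5000, -1.1250)

a_1 = (-2, 3, -2); ‖a_1‖ = 4.1231, so q_1 = (-0.4851, 0.7276, -0.4851).
q_1·a_2 = (-0.4851)·0 + 0.7276·4 + (-0.4851)·0 = 2.9104.
u_2 = a_2 − 2.9104·q_1 = (1.4118, 1.8824, 1.4118).
‖u_2‖ = 2.7440, so q_2 = (0.5145, 0.6860, 0.5145).
Qᵀb = (-1.2127, -3.0870).
Back-substitute: x_2 = -3.0870/2.7440 = -1.1250.
x_1 = (-1.2127 − 2.9104·(-1.1250))/4.1231 = 0.5000.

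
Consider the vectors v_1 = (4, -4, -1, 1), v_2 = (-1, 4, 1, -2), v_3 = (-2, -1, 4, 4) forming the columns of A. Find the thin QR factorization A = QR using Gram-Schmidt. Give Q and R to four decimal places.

Q = [[0.6860, 0.6722, 0.1560], [-0.6860, 0.5099, 0.0560], [-0.1715, 0.1275, 0.8681], [0.1715, -0.5215, 0.4680]], R = [[5.8310, -3.9445, -0.6860], [0.0000, 2.5379, -3.4303], [0.0000, 0.0000, 4.9762]]

v_1 = (4, -4, -1, 1); ‖v_1‖ = 5.8310, so e_1 = (0.6860, -0.6860, -0.1715, 0.1715).
e_1·v_2 = 0.6860·(-1) + (-0.6860)·4 + (-0.1715)·1 + 0.1715·(-2) = -3.9445.
u_2 = v_2 + 3.9445·e_1 = (1.7059, 1.2941, 0.3235, -1.3235).
‖u_2‖ = 2.5379, so e_2 = (0.6722, 0.5099, 0.1275, -0.5215).
e_1·v_3 = 0.6860·(-2) + (-0.6860)·(-1) + (-0.1715)·4 + 0.1715·4 = -0.6860; e_2·v_3 = 0.6722·(-2) + 0.5099·(-1) + 0.1275·4 + (-0.5215)·4 = -3.4303.
u_3 = v_3 + 0.6860·e_1 + 3.4303·e_2 = (0.7763, 0.2785, 4.3196, 2.3288).
‖u_3‖ = 4.9762, so e_3 = (0.1560, 0.0560, 0.8681, 0.4680).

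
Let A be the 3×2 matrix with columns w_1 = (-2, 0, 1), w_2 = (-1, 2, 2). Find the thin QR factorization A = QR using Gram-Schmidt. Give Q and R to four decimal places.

q_1 = w_1/‖w_1‖ = (-2, 0, 1)/2.2361 = (-0.8944, 0.0000, 0.4472).
r_{12} = q_1·w_2 = 1.7889.
u_2 = w_2 − 1.7889·q_1 = (0.6000, 2.0000, 1.2000).
‖u_2‖ = 2.4083, so q_2 = (0.2491, 0.8305, 0.4983).

Q = [[-0.8944, 0.2491], [0.0000, 0.8305], [0.4472, 0.4983]], R = [[2.2361, 1.7889], [0.0000, 2.4083]]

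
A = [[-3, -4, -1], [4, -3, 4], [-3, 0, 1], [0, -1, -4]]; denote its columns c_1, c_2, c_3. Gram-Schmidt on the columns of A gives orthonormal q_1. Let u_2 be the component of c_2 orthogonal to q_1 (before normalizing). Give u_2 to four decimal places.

q_1 = c_1/‖c_1‖ = (-3, 4, -3, 0)/5.8310 = (-0.5145, 0.6860, -0.5145, 0.0000).
r_{12} = q_1·c_2 = 0.0000.
u_2 = c_2 + 0.0000·q_1 = (-4.0000, -3.0000, 0.0000, -1.0000).

u_2 = (-4.0000, -3.0000, 0.0000, -1.0000)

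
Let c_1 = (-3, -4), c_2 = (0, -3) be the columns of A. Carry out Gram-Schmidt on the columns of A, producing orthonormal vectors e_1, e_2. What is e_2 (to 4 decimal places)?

e_2 = (0.8000, -0.6000)

c_1 = (-3, -4); ‖c_1‖ = 5.0000, so e_1 = (-0.6000, -0.8000).
e_1·c_2 = (-0.6000)·0 + (-0.8000)·(-3) = 2.4000.
u_2 = c_2 − 2.4000·e_1 = (1.4400, -1.0800).
‖u_2‖ = 1.8000, so e_2 = (0.8000, -0.6000).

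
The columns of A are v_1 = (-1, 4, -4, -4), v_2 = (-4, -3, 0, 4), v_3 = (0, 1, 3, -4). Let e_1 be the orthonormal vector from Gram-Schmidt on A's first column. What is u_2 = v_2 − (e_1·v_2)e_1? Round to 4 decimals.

e_1 = v_1/‖v_1‖ = (-1, 4, -4, -4)/7.0000 = (-0.1429, 0.5714, -0.5714, -0.5714).
r_{12} = e_1·v_2 = -3.4286.
u_2 = v_2 + 3.4286·e_1 = (-4.4898, -1.0408, -1.9592, 2.0408).

u_2 = (-4.4898, -1.0408, -1.9592, 2.0408)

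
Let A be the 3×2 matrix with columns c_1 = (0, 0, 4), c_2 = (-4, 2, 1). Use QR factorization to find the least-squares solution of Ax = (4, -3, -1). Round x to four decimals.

x = (0.0250, -1.1000)

q_1 = c_1/‖c_1‖ = (0, 0, 4)/4.0000 = (0.0000, 0.0000, 1.0000).
r_{12} = q_1·c_2 = 1.0000.
u_2 = c_2 − 1.0000·q_1 = (-4.0000, 2.0000, 0.0000).
‖u_2‖ = 4.4721, so q_2 = (-0.8944, 0.4472, 0.0000).
Qᵀb = (-1.0000, -4.9193).
Back-substitute: x_2 = -4.9193/4.4721 = -1.1000.
x_1 = (-1.0000 − 1.0000·(-1.1000))/4.0000 = 0.0250.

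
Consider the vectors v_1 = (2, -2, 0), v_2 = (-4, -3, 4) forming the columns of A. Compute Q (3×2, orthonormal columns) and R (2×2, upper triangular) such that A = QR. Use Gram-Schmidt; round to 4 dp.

Q = [[0.7071, -0.5500], [-0.7071, -0.5500], [0.0000, 0.6285]], R = [[2.8284, -0.7071], [0.0000, 6.3640]]

q_1 = v_1/‖v_1‖ = (2, -2, 0)/2.8284 = (0.7071, -0.7071, 0.0000).
r_{12} = q_1·v_2 = -0.7071.
u_2 = v_2 + 0.7071·q_1 = (-3.5000, -3.5000, 4.0000).
‖u_2‖ = 6.3640, so q_2 = (-0.5500, -0.5500, 0.6285).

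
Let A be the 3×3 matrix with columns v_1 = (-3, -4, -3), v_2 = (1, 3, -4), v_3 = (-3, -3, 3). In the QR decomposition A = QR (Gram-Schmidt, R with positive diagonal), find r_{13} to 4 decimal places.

r_{13} = 2.0580

q_1 = v_1/‖v_1‖ = (-3, -4, -3)/5.8310 = (-0.5145, -0.6860, -0.5145).
r_{13} = q_1·v_3 = 2.0580.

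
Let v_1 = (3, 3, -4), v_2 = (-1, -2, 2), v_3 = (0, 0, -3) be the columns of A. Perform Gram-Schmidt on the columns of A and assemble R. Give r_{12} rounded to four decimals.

q_1 = v_1/‖v_1‖ = (3, 3, -4)/5.8310 = (0.5145, 0.5145, -0.6860).
r_{12} = q_1·v_2 = -2.9155.

r_{12} = -2.9155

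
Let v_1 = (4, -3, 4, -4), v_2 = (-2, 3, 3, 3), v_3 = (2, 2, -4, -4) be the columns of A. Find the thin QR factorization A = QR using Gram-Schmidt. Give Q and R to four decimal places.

Q = [[0.5298, -0.1585, 0.2530], [-0.3974, 0.4134, 0.8145], [0.5298, 0.8234, -0.1440], [-0.5298, 0.3549, -0.5019]], R = [[7.5498, -2.2517, 0.2649], [0.0000, 5.0921, -4.2032], [0.0000, 0.0000, 4.7183]]

v_1 = (4, -3, 4, -4); ‖v_1‖ = 7.5498, so q_1 = (0.5298, -0.3974, 0.5298, -0.5298).
q_1·v_2 = 0.5298·(-2) + (-0.3974)·3 + 0.5298·3 + (-0.5298)·3 = -2.2517.
u_2 = v_2 + 2.2517·q_1 = (-0.8070, 2.1053, 4.1930, 1.8070).
‖u_2‖ = 5.0921, so q_2 = (-0.1585, 0.4134, 0.8234, 0.3549).
q_1·v_3 = 0.5298·2 + (-0.3974)·2 + 0.5298·(-4) + (-0.5298)·(-4) = 0.2649; q_2·v_3 = (-0.1585)·2 + 0.4134·2 + 0.8234·(-4) + 0.3549·(-4) = -4.2032.
u_3 = v_3 − 0.2649·q_1 + 4.2032·q_2 = (1.1935, 3.8430, -0.6793, -2.3681).
‖u_3‖ = 4.7183, so q_3 = (0.2530, 0.8145, -0.1440, -0.5019).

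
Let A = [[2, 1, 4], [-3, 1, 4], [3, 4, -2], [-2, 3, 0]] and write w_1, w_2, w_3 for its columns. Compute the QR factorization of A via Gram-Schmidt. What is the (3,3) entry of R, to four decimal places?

r_{33} = 5.6579

w_1 = (2, -3, 3, -2); ‖w_1‖ = 5.0990, so e_1 = (0.3922, -0.5883, 0.5883, -0.3922).
e_1·w_2 = 0.3922·1 + (-0.5883)·1 + 0.5883·4 + (-0.3922)·3 = 0.9806.
u_2 = w_2 − 0.9806·e_1 = (0.6154, 1.5769, 3.4231, 3.3846).
‖u_2‖ = 5.1028, so e_2 = (0.1206, 0.3090, 0.6708, 0.6633).
e_1·w_3 = 0.3922·4 + (-0.5883)·4 + 0.5883·(-2) + (-0.3922)·0 = -1.9612; e_2·w_3 = 0.1206·4 + 0.3090·4 + 0.6708·(-2) + 0.6633·0 = 0.3769.
u_3 = w_3 + 1.9612·e_1 − 0.3769·e_2 = (4.7238, 2.7297, -1.0990, -1.0192).
r_{33} = ‖u_3‖ = 5.6579.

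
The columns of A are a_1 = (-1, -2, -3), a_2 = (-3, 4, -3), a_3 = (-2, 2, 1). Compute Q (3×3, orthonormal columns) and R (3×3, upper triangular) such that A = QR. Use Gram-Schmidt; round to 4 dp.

Q = [[-0.2673, -0.4735, -0.8393], [-0.5345, 0.7975, -0.2798], [-0.8018, -0.3738, 0.4663]], R = [[3.7417, 1.0690, -1.3363], [0.0000, 5.7321, 2.1682], [0.0000, 0.0000, 1.5853]]

a_1 = (-1, -2, -3); ‖a_1‖ = 3.7417, so q_1 = (-0.2673, -0.5345, -0.8018).
q_1·a_2 = (-0.2673)·(-3) + (-0.5345)·4 + (-0.8018)·(-3) = 1.0690.
u_2 = a_2 − 1.0690·q_1 = (-2.7143, 4.5714, -2.1429).
‖u_2‖ = 5.7321, so q_2 = (-0.4735, 0.7975, -0.3738).
q_1·a_3 = (-0.2673)·(-2) + (-0.5345)·2 + (-0.8018)·1 = -1.3363; q_2·a_3 = (-0.4735)·(-2) + 0.7975·2 + (-0.3738)·1 = 2.1682.
u_3 = a_3 + 1.3363·q_1 − 2.1682·q_2 = (-1.3304, -0.4435, 0.7391).
‖u_3‖ = 1.5853, so q_3 = (-0.8393, -0.2798, 0.4663).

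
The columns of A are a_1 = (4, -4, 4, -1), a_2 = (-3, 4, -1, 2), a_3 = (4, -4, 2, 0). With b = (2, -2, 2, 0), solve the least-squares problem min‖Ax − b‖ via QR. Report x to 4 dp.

x = (0.4179, 0.1891, 0.2488)

q_1 = a_1/‖a_1‖ = (4, -4, 4, -1)/7.0000 = (0.5714, -0.5714, 0.5714, -0.1429).
r_{12} = q_1·a_2 = -4.8571.
u_2 = a_2 + 4.8571·q_1 = (-0.2245, 1.2245, 1.7755, 1.3061).
‖u_2‖ = 2.5314, so q_2 = (-0.0887, 0.4837, 0.7014, 0.5160).
r_{13} = q_1·a_3 = 5.7143; r_{23} = q_2·a_3 = -0.8868.
u_3 = a_3 − 5.7143·q_1 + 0.8868·q_2 = (0.6561, -0.3057, -0.6433, 1.2739).
‖u_3‖ = 1.6002, so q_3 = (0.4100, -0.1911, -0.4020, 0.7961).
Qᵀb = (3.4286, 0.2580, 0.3980).
Back-substitute: x_3 = 0.3980/1.6002 = 0.2488.
x_2 = (0.2580 + 0.8868·0.2488)/2.5314 = 0.1891.
x_1 = (3.4286 + 4.8571·0.1891 − 5.7143·0.2488)/7.0000 = 0.4179.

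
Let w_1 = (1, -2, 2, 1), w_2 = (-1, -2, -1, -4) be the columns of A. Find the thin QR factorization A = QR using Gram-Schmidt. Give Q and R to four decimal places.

e_1 = w_1/‖w_1‖ = (1, -2, 2, 1)/3.1623 = (0.3162, -0.6325, 0.6325, 0.3162).
r_{12} = e_1·w_2 = -0.9487.
u_2 = w_2 + 0.9487·e_1 = (-0.7000, -2.6000, -0.4000, -3.7000).
‖u_2‖ = 4.5935, so e_2 = (-0.1524, -0.5660, -0.0871, -0.8055).

Q = [[0.3162, -0.1524], [-0.6325, -0.5660], [0.6325, -0.0871], [0.3162, -0.8055]], R = [[3.1623, -0.9487], [0.0000, 4.5935]]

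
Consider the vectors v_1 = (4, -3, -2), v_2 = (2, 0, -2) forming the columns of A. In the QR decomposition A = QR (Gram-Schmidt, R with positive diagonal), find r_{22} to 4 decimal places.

r_{22} = 1.7420

v_1 = (4, -3, -2); ‖v_1‖ = 5.3852, so q_1 = (0.7428, -0.5571, -0.3714).
q_1·v_2 = 0.7428·2 + (-0.5571)·0 + (-0.3714)·(-2) = 2.2283.
u_2 = v_2 − 2.2283·q_1 = (0.3448, 1.2414, -1.1724).
r_{22} = ‖u_2‖ = 1.7420.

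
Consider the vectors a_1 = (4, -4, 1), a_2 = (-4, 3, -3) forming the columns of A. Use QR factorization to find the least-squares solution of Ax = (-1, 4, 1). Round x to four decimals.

x = (-1.5093, -0.9938)

a_1 = (4, -4, 1); ‖a_1‖ = 5.7446, so q_1 = (0.6963, -0.6963, 0.1741).
q_1·a_2 = 0.6963·(-4) + (-0.6963)·3 + 0.1741·(-3) = -5.3964.
u_2 = a_2 + 5.3964·q_1 = (-0.2424, -0.7576, -2.0606).
‖u_2‖ = 2.2088, so q_2 = (-0.1098, -0.3430, -0.9329).
Qᵀb = (-3.3075, -2.1951).
Back-substitute: x_2 = -2.1951/2.2088 = -0.9938.
x_1 = (-3.3075 + 5.3964·(-0.9938))/5.7446 = -1.5093.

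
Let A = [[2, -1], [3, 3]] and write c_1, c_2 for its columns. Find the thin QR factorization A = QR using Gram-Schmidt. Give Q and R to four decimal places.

Q = [[0.5547, -0.8321], [0.8321, 0.5547]], R = [[3.6056, 1.9415], [0.0000, 2.4962]]

c_1 = (2, 3); ‖c_1‖ = 3.6056, so q_1 = (0.5547, 0.8321).
q_1·c_2 = 0.5547·(-1) + 0.8321·3 = 1.9415.
u_2 = c_2 − 1.9415·q_1 = (-2.0769, 1.3846).
‖u_2‖ = 2.4962, so q_2 = (-0.8321, 0.5547).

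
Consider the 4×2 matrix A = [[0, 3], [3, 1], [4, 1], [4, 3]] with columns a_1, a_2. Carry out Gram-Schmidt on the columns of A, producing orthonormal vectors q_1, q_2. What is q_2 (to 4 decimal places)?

a_1 = (0, 3, 4, 4); ‖a_1‖ = 6.4031, so q_1 = (0.0000, 0.4685, 0.6247, 0.6247).
q_1·a_2 = 0.0000·3 + 0.4685·1 + 0.6247·1 + 0.6247·3 = 2.9673.
u_2 = a_2 − 2.9673·q_1 = (3.0000, -0.3902, -0.8537, 1.1463).
‖u_2‖ = 3.3459, so q_2 = (0.8966, -0.1166, -0.2551, 0.3426).

q_2 = (0.8966, -0.1166, -0.2551, 0.3426)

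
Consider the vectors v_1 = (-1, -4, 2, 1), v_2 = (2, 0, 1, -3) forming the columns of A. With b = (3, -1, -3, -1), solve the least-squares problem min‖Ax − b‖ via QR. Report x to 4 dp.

x = (-0.2207, 0.3813)

v_1 = (-1, -4, 2, 1); ‖v_1‖ = 4.6904, so e_1 = (-0.2132, -0.8528, 0.4264, 0.2132).
e_1·v_2 = (-0.2132)·2 + (-0.8528)·0 + 0.4264·1 + 0.2132·(-3) = -0.6396.
u_2 = v_2 + 0.6396·e_1 = (1.8636, -0.5455, 1.2727, -2.8636).
‖u_2‖ = 3.6866, so e_2 = (0.5055, -0.1480, 0.3452, -0.7768).
Qᵀb = (-1.2792, 1.4056).
Back-substitute: x_2 = 1.4056/3.6866 = 0.3813.
x_1 = (-1.2792 + 0.6396·0.3813)/4.6904 = -0.2207.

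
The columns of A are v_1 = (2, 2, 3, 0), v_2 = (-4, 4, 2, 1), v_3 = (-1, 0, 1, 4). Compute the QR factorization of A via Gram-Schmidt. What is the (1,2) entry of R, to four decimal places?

v_1 = (2, 2, 3, 0); ‖v_1‖ = 4.1231, so q_1 = (0.4851, 0.4851, 0.7276, 0.0000).
r_{12} = q_1·v_2 = 1.4552.

r_{12} = 1.4552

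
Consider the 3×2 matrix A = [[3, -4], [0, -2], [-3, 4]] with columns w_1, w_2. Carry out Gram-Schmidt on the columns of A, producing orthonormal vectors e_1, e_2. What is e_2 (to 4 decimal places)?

w_1 = (3, 0, -3); ‖w_1‖ = 4.2426, so e_1 = (0.7071, 0.0000, -0.7071).
e_1·w_2 = 0.7071·(-4) + 0.0000·(-2) + (-0.7071)·4 = -5.6569.
u_2 = w_2 + 5.6569·e_1 = (0.0000, -2.0000, 0.0000).
‖u_2‖ = 2.0000, so e_2 = (0.0000, -1.0000, 0.0000).

e_2 = (0.0000, -1.0000, 0.0000)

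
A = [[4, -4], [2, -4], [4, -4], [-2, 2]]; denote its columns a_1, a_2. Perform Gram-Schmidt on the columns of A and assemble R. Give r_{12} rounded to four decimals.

r_{12} = -6.9570

a_1 = (4, 2, 4, -2); ‖a_1‖ = 6.3246, so q_1 = (0.6325, 0.3162, 0.6325, -0.3162).
r_{12} = q_1·a_2 = -6.9570.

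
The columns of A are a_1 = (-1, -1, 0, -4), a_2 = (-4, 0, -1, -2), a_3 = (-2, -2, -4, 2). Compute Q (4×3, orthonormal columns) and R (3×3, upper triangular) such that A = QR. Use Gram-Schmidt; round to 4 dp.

a_1 = (-1, -1, 0, -4); ‖a_1‖ = 4.2426, so e_1 = (-0.2357, -0.2357, 0.0000, -0.9428).
e_1·a_2 = (-0.2357)·(-4) + (-0.2357)·0 + 0.0000·(-1) + (-0.9428)·(-2) = 2.8284.
u_2 = a_2 − 2.8284·e_1 = (-3.3333, 0.6667, -1.0000, 0.6667).
‖u_2‖ = 3.6056, so e_2 = (-0.9245, 0.1849, -0.2774, 0.1849).
e_1·a_3 = (-0.2357)·(-2) + (-0.2357)·(-2) + 0.0000·(-4) + (-0.9428)·2 = -0.9428; e_2·a_3 = (-0.9245)·(-2) + 0.1849·(-2) + (-0.2774)·(-4) + 0.1849·2 = 2.9584.
u_3 = a_3 + 0.9428·e_1 − 2.9584·e_2 = (0.5128, -2.7692, -3.1795, 0.5641).
‖u_3‖ = 4.2847, so e_3 = (0.1197, -0.6463, -0.7420, 0.1317).

Q = [[-0.2357, -0.9245, 0.1197], [-0.2357, 0.1849, -0.6463], [0.0000, -0.2774, -0.7420], [-0.9428, 0.1849, 0.1317]], R = [[4.2426, 2.8284, -0.9428], [0.0000, 3.6056, 2.9584], [0.0000, 0.0000, 4.2847]]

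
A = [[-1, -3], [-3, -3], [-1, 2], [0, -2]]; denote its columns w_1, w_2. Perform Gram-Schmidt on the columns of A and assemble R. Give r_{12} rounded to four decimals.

w_1 = (-1, -3, -1, 0); ‖w_1‖ = 3.3166, so q_1 = (-0.3015, -0.9045, -0.3015, 0.0000).
r_{12} = q_1·w_2 = 3.0151.

r_{12} = 3.0151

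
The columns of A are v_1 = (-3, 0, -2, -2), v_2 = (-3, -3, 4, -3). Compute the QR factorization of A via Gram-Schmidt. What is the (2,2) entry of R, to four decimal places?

v_1 = (-3, 0, -2, -2); ‖v_1‖ = 4.1231, so e_1 = (-0.7276, 0.0000, -0.4851, -0.4851).
e_1·v_2 = (-0.7276)·(-3) + 0.0000·(-3) + (-0.4851)·4 + (-0.4851)·(-3) = 1.6977.
u_2 = v_2 − 1.6977·e_1 = (-1.7647, -3.0000, 4.8235, -2.1765).
r_{22} = ‖u_2‖ = 6.3338.

r_{22} = 6.3338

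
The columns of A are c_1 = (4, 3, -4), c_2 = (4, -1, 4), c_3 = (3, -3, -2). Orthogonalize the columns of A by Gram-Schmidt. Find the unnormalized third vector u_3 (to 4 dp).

u_3 = (0.9048, -3.6190, -1.8095)

c_1 = (4, 3, -4); ‖c_1‖ = 6.4031, so q_1 = (0.6247, 0.4685, -0.6247).
q_1·c_2 = 0.6247·4 + 0.4685·(-1) + (-0.6247)·4 = -0.4685.
u_2 = c_2 + 0.4685·q_1 = (4.2927, -0.7805, 3.7073).
‖u_2‖ = 5.7254, so q_2 = (0.7498, -0.1363, 0.6475).
q_1·c_3 = 0.6247·3 + 0.4685·(-3) + (-0.6247)·(-2) = 1.7179; q_2·c_3 = 0.7498·3 + (-0.1363)·(-3) + 0.6475·(-2) = 1.3632.
u_3 = c_3 − 1.7179·q_1 − 1.3632·q_2 = (0.9048, -3.6190, -1.8095).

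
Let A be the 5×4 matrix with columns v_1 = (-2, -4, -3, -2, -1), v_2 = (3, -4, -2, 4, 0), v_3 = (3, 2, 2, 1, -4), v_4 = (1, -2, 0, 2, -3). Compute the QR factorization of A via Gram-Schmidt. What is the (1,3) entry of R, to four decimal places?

r_{13} = -3.0870

v_1 = (-2, -4, -3, -2, -1); ‖v_1‖ = 5.8310, so e_1 = (-0.3430, -0.6860, -0.5145, -0.3430, -0.1715).
r_{13} = e_1·v_3 = -3.0870.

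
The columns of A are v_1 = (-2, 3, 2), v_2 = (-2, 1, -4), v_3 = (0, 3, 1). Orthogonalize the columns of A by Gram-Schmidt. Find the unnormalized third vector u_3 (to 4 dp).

e_1 = v_1/‖v_1‖ = (-2, 3, 2)/4.1231 = (-0.4851, 0.7276, 0.4851).
r_{12} = e_1·v_2 = -0.2425.
u_2 = v_2 + 0.2425·e_1 = (-2.1176, 1.1765, -3.8824).
‖u_2‖ = 4.5762, so e_2 = (-0.4628, 0.2571, -0.8484).
r_{13} = e_1·v_3 = 2.6679; r_{23} = e_2·v_3 = -0.0771.
u_3 = v_3 − 2.6679·e_1 + 0.0771·e_2 = (1.2584, 1.0787, -0.3596).

u_3 = (1.2584, 1.0787, -0.3596)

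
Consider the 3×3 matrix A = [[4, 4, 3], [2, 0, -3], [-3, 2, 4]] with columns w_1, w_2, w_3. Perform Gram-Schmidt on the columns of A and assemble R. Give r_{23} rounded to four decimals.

r_{23} = 5.4245

w_1 = (4, 2, -3); ‖w_1‖ = 5.3852, so e_1 = (0.7428, 0.3714, -0.5571).
e_1·w_2 = 0.7428·4 + 0.3714·0 + (-0.5571)·2 = 1.8570.
u_2 = w_2 − 1.8570·e_1 = (2.6207, -0.6897, 3.0345).
‖u_2‖ = 4.0684, so e_2 = (0.6442, -0.1695, 0.7459).
r_{23} = e_2·w_3 = 5.4245.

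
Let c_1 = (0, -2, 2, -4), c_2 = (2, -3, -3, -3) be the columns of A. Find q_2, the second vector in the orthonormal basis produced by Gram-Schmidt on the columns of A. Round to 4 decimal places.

q_2 = (0.4000, -0.4000, -0.8000, -0.2000)

q_1 = c_1/‖c_1‖ = (0, -2, 2, -4)/4.8990 = (0.0000, -0.4082, 0.4082, -0.8165).
r_{12} = q_1·c_2 = 2.4495.
u_2 = c_2 − 2.4495·q_1 = (2.0000, -2.0000, -4.0000, -1.0000).
‖u_2‖ = 5.0000, so q_2 = (0.4000, -0.4000, -0.8000, -0.2000).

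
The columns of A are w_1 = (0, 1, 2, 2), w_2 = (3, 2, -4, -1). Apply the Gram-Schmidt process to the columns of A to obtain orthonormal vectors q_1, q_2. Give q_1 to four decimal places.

w_1 = (0, 1, 2, 2); ‖w_1‖ = 3.0000, so q_1 = (0.0000, 0.3333, 0.6667, 0.6667).

q_1 = (0.0000, 0.3333, 0.6667, 0.6667)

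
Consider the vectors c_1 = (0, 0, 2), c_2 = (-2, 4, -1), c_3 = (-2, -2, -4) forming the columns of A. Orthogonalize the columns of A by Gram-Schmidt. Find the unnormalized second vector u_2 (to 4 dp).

u_2 = (-2.0000, 4.0000, 0.0000)

c_1 = (0, 0, 2); ‖c_1‖ = 2.0000, so q_1 = (0.0000, 0.0000, 1.0000).
q_1·c_2 = 0.0000·(-2) + 0.0000·4 + 1.0000·(-1) = -1.0000.
u_2 = c_2 + 1.0000·q_1 = (-2.0000, 4.0000, 0.0000).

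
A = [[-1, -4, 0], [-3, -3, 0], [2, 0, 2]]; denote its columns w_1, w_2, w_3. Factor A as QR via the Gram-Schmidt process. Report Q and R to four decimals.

w_1 = (-1, -3, 2); ‖w_1‖ = 3.7417, so e_1 = (-0.2673, -0.8018, 0.5345).
e_1·w_2 = (-0.2673)·(-4) + (-0.8018)·(-3) + 0.5345·0 = 3.4744.
u_2 = w_2 − 3.4744·e_1 = (-3.0714, -0.2143, -1.8571).
‖u_2‖ = 3.5956, so e_2 = (-0.8542, -0.0596, -0.5165).
e_1·w_3 = (-0.2673)·0 + (-0.8018)·0 + 0.5345·2 = 1.0690; e_2·w_3 = (-0.8542)·0 + (-0.0596)·0 + (-0.5165)·2 = -1.0330.
u_3 = w_3 − 1.0690·e_1 + 1.0330·e_2 = (-0.5967, 0.7956, 0.8950).
‖u_3‖ = 1.3379, so e_3 = (-0.4460, 0.5946, 0.6690).

Q = [[-0.2673, -0.8542, -0.4460], [-0.8018, -0.0596, 0.5946], [0.5345, -0.5165, 0.6690]], R = [[3.7417, 3.4744, 1.0690], [0.0000, 3.5956, -1.0330], [0.0000, 0.0000, 1.3379]]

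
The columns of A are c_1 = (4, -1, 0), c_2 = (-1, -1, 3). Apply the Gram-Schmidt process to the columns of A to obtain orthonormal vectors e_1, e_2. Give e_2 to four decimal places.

e_2 = (-0.0909, -0.3636, 0.9271)

e_1 = c_1/‖c_1‖ = (4, -1, 0)/4.1231 = (0.9701, -0.2425, 0.0000).
r_{12} = e_1·c_2 = -0.7276.
u_2 = c_2 + 0.7276·e_1 = (-0.2941, -1.1765, 3.0000).
‖u_2‖ = 3.2358, so e_2 = (-0.0909, -0.3636, 0.9271).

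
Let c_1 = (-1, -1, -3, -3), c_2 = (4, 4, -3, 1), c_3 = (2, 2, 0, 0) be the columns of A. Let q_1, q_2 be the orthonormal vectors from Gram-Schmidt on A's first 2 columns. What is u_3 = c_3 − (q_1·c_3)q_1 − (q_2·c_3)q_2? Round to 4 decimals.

u_3 = (0.3445, 0.3445, 0.6316, -0.8612)

c_1 = (-1, -1, -3, -3); ‖c_1‖ = 4.4721, so q_1 = (-0.2236, -0.2236, -0.6708, -0.6708).
q_1·c_2 = (-0.2236)·4 + (-0.2236)·4 + (-0.6708)·(-3) + (-0.6708)·1 = -0.4472.
u_2 = c_2 + 0.4472·q_1 = (3.9000, 3.9000, -3.3000, 0.7000).
‖u_2‖ = 6.4653, so q_2 = (0.6032, 0.6032, -0.5104, 0.1083).
q_1·c_3 = (-0.2236)·2 + (-0.2236)·2 + (-0.6708)·0 + (-0.6708)·0 = -0.8944; q_2·c_3 = 0.6032·2 + 0.6032·2 + (-0.5104)·0 + 0.1083·0 = 2.4129.
u_3 = c_3 + 0.8944·q_1 − 2.4129·q_2 = (0.3445, 0.3445, 0.6316, -0.8612).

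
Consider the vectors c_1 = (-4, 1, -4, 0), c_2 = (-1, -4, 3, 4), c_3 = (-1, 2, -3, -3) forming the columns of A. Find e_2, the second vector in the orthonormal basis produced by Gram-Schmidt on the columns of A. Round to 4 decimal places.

e_2 = (-0.4001, -0.5927, 0.2519, 0.6520)

c_1 = (-4, 1, -4, 0); ‖c_1‖ = 5.7446, so e_1 = (-0.6963, 0.1741, -0.6963, 0.0000).
e_1·c_2 = (-0.6963)·(-1) + 0.1741·(-4) + (-0.6963)·3 + 0.0000·4 = -2.0889.
u_2 = c_2 + 2.0889·e_1 = (-2.4545, -3.6364, 1.5455, 4.0000).
‖u_2‖ = 6.1348, so e_2 = (-0.4001, -0.5927, 0.2519, 0.6520).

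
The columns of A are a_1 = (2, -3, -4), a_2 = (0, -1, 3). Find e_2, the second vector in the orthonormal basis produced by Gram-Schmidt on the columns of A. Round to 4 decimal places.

e_2 = (0.2312, -0.7193, 0.6551)

a_1 = (2, -3, -4); ‖a_1‖ = 5.3852, so e_1 = (0.3714, -0.5571, -0.7428).
e_1·a_2 = 0.3714·0 + (-0.5571)·(-1) + (-0.7428)·3 = -1.6713.
u_2 = a_2 + 1.6713·e_1 = (0.6207, -1.9310, 1.7586).
‖u_2‖ = 2.6846, so e_2 = (0.2312, -0.7193, 0.6551).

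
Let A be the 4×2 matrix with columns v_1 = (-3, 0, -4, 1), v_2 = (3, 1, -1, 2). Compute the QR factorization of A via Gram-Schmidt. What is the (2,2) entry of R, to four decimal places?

r_{22} = 3.8280

e_1 = v_1/‖v_1‖ = (-3, 0, -4, 1)/5.0990 = (-0.5883, 0.0000, -0.7845, 0.1961).
r_{12} = e_1·v_2 = -0.5883.
u_2 = v_2 + 0.5883·e_1 = (2.6538, 1.0000, -1.4615, 2.1154).
r_{22} = ‖u_2‖ = 3.8280.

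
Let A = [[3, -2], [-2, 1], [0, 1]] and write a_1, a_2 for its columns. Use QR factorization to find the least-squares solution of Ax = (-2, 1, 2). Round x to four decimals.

x = (0.5714, 1.9286)

q_1 = a_1/‖a_1‖ = (3, -2, 0)/3.6056 = (0.8321, -0.5547, 0.0000).
r_{12} = q_1·a_2 = -2.2188.
u_2 = a_2 + 2.2188·q_1 = (-0.1538, -0.2308, 1.0000).
‖u_2‖ = 1.0377, so q_2 = (-0.1482, -0.2224, 0.9636).
Qᵀb = (-2.2188, 2.0014).
Back-substitute: x_2 = 2.0014/1.0377 = 1.9286.
x_1 = (-2.2188 + 2.2188·1.9286)/3.6056 = 0.5714.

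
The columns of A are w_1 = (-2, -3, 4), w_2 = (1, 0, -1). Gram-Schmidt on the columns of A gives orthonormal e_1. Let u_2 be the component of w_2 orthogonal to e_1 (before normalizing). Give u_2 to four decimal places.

e_1 = w_1/‖w_1‖ = (-2, -3, 4)/5.3852 = (-0.3714, -0.5571, 0.7428).
r_{12} = e_1·w_2 = -1.1142.
u_2 = w_2 + 1.1142·e_1 = (0.5862, -0.6207, -0.1724).

u_2 = (0.5862, -0.6207, -0.1724)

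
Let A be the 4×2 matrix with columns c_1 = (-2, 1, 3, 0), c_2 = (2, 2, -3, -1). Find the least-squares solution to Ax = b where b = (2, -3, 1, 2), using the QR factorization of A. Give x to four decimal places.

x = (-1.1374, -1.0840)

c_1 = (-2, 1, 3, 0); ‖c_1‖ = 3.7417, so q_1 = (-0.5345, 0.2673, 0.8018, 0.0000).
q_1·c_2 = (-0.5345)·2 + 0.2673·2 + 0.8018·(-3) + 0.0000·(-1) = -2.9399.
u_2 = c_2 + 2.9399·q_1 = (0.4286, 2.7857, -0.6429, -1.0000).
‖u_2‖ = 3.0589, so q_2 = (0.1401, 0.9107, -0.2102, -0.3269).
Qᵀb = (-1.0690, -3.3158).
Back-substitute: x_2 = -3.3158/3.0589 = -1.0840.
x_1 = (-1.0690 + 2.9399·(-1.0840))/3.7417 = -1.1374.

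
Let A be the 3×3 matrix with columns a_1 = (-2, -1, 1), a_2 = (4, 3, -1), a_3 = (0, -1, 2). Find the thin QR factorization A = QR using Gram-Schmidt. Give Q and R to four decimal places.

Q = [[-0.8165, 0.0000, 0.5774], [-0.4082, 0.7071, -0.5774], [0.4082, 0.7071, 0.5774]], R = [[2.4495, -4.8990, 1.2247], [0.0000, 1.4142, 0.7071], [0.0000, 0.0000, 1.7321]]

a_1 = (-2, -1, 1); ‖a_1‖ = 2.4495, so e_1 = (-0.8165, -0.4082, 0.4082).
e_1·a_2 = (-0.8165)·4 + (-0.4082)·3 + 0.4082·(-1) = -4.8990.
u_2 = a_2 + 4.8990·e_1 = (0.0000, 1.0000, 1.0000).
‖u_2‖ = 1.4142, so e_2 = (0.0000, 0.7071, 0.7071).
e_1·a_3 = (-0.8165)·0 + (-0.4082)·(-1) + 0.4082·2 = 1.2247; e_2·a_3 = (0.0000)·0 + 0.7071·(-1) + 0.7071·2 = 0.7071.
u_3 = a_3 − 1.2247·e_1 − 0.7071·e_2 = (1.0000, -1.0000, 1.0000).
‖u_3‖ = 1.7321, so e_3 = (0.5774, -0.5774, 0.5774).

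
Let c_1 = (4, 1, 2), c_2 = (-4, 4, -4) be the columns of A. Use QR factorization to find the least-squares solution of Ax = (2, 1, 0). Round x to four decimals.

c_1 = (4, 1, 2); ‖c_1‖ = 4.5826, so q_1 = (0.8729, 0.2182, 0.4364).
q_1·c_2 = 0.8729·(-4) + 0.2182·4 + 0.4364·(-4) = -4.3644.
u_2 = c_2 + 4.3644·q_1 = (-0.1905, 4.9524, -2.0952).
‖u_2‖ = 5.3807, so q_2 = (-0.0354, 0.9204, -0.3894).
Qᵀb = (1.9640, 0.8496).
Back-substitute: x_2 = 0.8496/5.3807 = 0.1579.
x_1 = (1.9640 + 4.3644·0.1579)/4.5826 = 0.5789.

x = (0.5789, 0.1579)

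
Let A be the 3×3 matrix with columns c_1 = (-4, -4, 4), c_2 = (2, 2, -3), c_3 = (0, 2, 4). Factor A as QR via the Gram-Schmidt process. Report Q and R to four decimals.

Q = [[-0.5774, -0.4082, -0.7071], [-0.5774, -0.4082, 0.7071], [0.5774, -0.8165, 0.0000]], R = [[6.9282, -4.0415, 1.1547], [0.0000, 0.8165, -4.0825], [0.0000, 0.0000, 1.4142]]

q_1 = c_1/‖c_1‖ = (-4, -4, 4)/6.9282 = (-0.5774, -0.5774, 0.5774).
r_{12} = q_1·c_2 = -4.0415.
u_2 = c_2 + 4.0415·q_1 = (-0.3333, -0.3333, -0.6667).
‖u_2‖ = 0.8165, so q_2 = (-0.4082, -0.4082, -0.8165).
r_{13} = q_1·c_3 = 1.1547; r_{23} = q_2·c_3 = -4.0825.
u_3 = c_3 − 1.1547·q_1 + 4.0825·q_2 = (-1.0000, 1.0000, 0.0000).
‖u_3‖ = 1.4142, so q_3 = (-0.7071, 0.7071, 0.0000).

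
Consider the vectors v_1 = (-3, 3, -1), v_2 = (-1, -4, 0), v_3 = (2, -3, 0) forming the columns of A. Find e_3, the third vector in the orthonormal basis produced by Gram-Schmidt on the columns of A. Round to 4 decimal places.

e_1 = v_1/‖v_1‖ = (-3, 3, -1)/4.3589 = (-0.6882, 0.6882, -0.2294).
r_{12} = e_1·v_2 = -2.0647.
u_2 = v_2 + 2.0647·e_1 = (-2.4211, -2.5789, -0.4737).
‖u_2‖ = 3.5689, so e_2 = (-0.6784, -0.7226, -0.1327).
r_{13} = e_1·v_3 = -3.4412; r_{23} = e_2·v_3 = 0.8111.
u_3 = v_3 + 3.4412·e_1 − 0.8111·e_2 = (0.1818, -0.0455, -0.6818).
‖u_3‖ = 0.7071, so e_3 = (0.2571, -0.0643, -0.9642).

e_3 = (0.2571, -0.0643, -0.9642)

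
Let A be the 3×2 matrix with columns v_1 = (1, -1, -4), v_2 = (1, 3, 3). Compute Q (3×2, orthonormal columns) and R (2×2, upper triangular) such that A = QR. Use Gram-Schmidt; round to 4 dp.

v_1 = (1, -1, -4); ‖v_1‖ = 4.2426, so q_1 = (0.2357, -0.2357, -0.9428).
q_1·v_2 = 0.2357·1 + (-0.2357)·3 + (-0.9428)·3 = -3.2998.
u_2 = v_2 + 3.2998·q_1 = (1.7778, 2.2222, -0.1111).
‖u_2‖ = 2.8480, so q_2 = (0.6242, 0.7803, -0.0390).

Q = [[0.2357, 0.6242], [-0.2357, 0.7803], [-0.9428, -0.0390]], R = [[4.2426, -3.2998], [0.0000, 2.8480]]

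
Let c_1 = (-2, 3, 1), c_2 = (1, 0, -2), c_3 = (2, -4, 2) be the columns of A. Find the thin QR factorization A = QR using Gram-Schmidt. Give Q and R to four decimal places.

c_1 = (-2, 3, 1); ‖c_1‖ = 3.7417, so e_1 = (-0.5345, 0.8018, 0.2673).
e_1·c_2 = (-0.5345)·1 + 0.8018·0 + 0.2673·(-2) = -1.0690.
u_2 = c_2 + 1.0690·e_1 = (0.4286, 0.8571, -1.7143).
‖u_2‖ = 1.9640, so e_2 = (0.2182, 0.4364, -0.8729).
e_1·c_3 = (-0.5345)·2 + 0.8018·(-4) + 0.2673·2 = -3.7417; e_2·c_3 = 0.2182·2 + 0.4364·(-4) + (-0.8729)·2 = -3.0551.
u_3 = c_3 + 3.7417·e_1 + 3.0551·e_2 = (0.6667, 0.3333, 0.3333).
‖u_3‖ = 0.8165, so e_3 = (0.8165, 0.4082, 0.4082).

Q = [[-0.5345, 0.2182, 0.8165], [0.8018, 0.4364, 0.4082], [0.2673, -0.8729, 0.4082]], R = [[3.7417, -1.0690, -3.7417], [0.0000, 1.9640, -3.0551], [0.0000, 0.0000, 0.8165]]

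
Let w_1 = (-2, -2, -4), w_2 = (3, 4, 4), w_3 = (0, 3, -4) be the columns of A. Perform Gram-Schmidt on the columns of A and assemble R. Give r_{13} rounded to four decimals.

r_{13} = 2.0412

e_1 = w_1/‖w_1‖ = (-2, -2, -4)/4.8990 = (-0.4082, -0.4082, -0.8165).
r_{13} = e_1·w_3 = 2.0412.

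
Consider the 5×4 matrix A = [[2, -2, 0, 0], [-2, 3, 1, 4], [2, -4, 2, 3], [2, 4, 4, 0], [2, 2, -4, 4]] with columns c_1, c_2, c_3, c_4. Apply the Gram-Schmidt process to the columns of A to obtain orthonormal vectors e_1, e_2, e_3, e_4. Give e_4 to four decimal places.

e_4 = (-0.0549, 0.7208, 0.5893, -0.1442, 0.3307)

c_1 = (2, -2, 2, 2, 2); ‖c_1‖ = 4.4721, so e_1 = (0.4472, -0.4472, 0.4472, 0.4472, 0.4472).
e_1·c_2 = 0.4472·(-2) + (-0.4472)·3 + 0.4472·(-4) + 0.4472·4 + 0.4472·2 = -1.3416.
u_2 = c_2 + 1.3416·e_1 = (-1.4000, 2.4000, -3.4000, 4.6000, 2.6000).
‖u_2‖ = 6.8702, so e_2 = (-0.2038, 0.3493, -0.4949, 0.6696, 0.3784).
e_1·c_3 = 0.4472·0 + (-0.4472)·1 + 0.4472·2 + 0.4472·4 + 0.4472·(-4) = 0.4472; e_2·c_3 = (-0.2038)·0 + 0.3493·1 + (-0.4949)·2 + 0.6696·4 + 0.3784·(-4) = 0.5240.
u_3 = c_3 − 0.4472·e_1 − 0.5240·e_2 = (-0.0932, 1.0169, 2.0593, 3.4492, -4.3983).
‖u_3‖ = 6.0436, so e_3 = (-0.0154, 0.1683, 0.3407, 0.5707, -0.7278).
e_1·c_4 = 0.4472·0 + (-0.4472)·4 + 0.4472·3 + 0.4472·0 + 0.4472·4 = 1.3416; e_2·c_4 = (-0.2038)·0 + 0.3493·4 + (-0.4949)·3 + 0.6696·0 + 0.3784·4 = 1.4264; e_3·c_4 = (-0.0154)·0 + 0.1683·4 + 0.3407·3 + 0.5707·0 + (-0.7278)·4 = -1.2157.
u_4 = c_4 − 1.3416·e_1 − 1.4264·e_2 + 1.2157·e_3 = (-0.3281, 4.3063, 3.5202, -0.8613, 1.9754).
‖u_4‖ = 5.9739, so e_4 = (-0.0549, 0.7208, 0.5893, -0.1442, 0.3307).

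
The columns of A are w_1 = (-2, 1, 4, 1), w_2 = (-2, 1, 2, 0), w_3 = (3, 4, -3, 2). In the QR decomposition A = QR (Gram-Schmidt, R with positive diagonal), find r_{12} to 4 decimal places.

w_1 = (-2, 1, 4, 1); ‖w_1‖ = 4.6904, so e_1 = (-0.4264, 0.2132, 0.8528, 0.2132).
r_{12} = e_1·w_2 = 2.7716.

r_{12} = 2.7716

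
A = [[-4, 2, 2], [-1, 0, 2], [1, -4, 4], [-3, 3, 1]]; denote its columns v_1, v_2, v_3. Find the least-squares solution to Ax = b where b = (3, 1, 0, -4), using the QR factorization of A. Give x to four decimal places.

x = (-4.0523, -3.9902, -2.7353)

v_1 = (-4, -1, 1, -3); ‖v_1‖ = 5.1962, so q_1 = (-0.7698, -0.1925, 0.1925, -0.5774).
q_1·v_2 = (-0.7698)·2 + (-0.1925)·0 + 0.1925·(-4) + (-0.5774)·3 = -4.0415.
u_2 = v_2 + 4.0415·q_1 = (-1.1111, -0.7778, -3.2222, 0.6667).
‖u_2‖ = 3.5590, so q_2 = (-0.3122, -0.2185, -0.9054, 0.1873).
q_1·v_3 = (-0.7698)·2 + (-0.1925)·2 + 0.1925·4 + (-0.5774)·1 = -1.7321; q_2·v_3 = (-0.3122)·2 + (-0.2185)·2 + (-0.9054)·4 + 0.1873·1 = -4.4956.
u_3 = v_3 + 1.7321·q_1 + 4.4956·q_2 = (-0.7368, 0.6842, 0.2632, 0.8421).
‖u_3‖ = 1.3377, so q_3 = (-0.5508, 0.5115, 0.1967, 0.6295).
Qᵀb = (-0.1925, -1.9044, -3.6590).
Back-substitute: x_3 = -3.6590/1.3377 = -2.7353.
x_2 = (-1.9044 + 4.4956·(-2.7353))/3.5590 = -3.9902.
x_1 = (-0.1925 + 4.0415·(-3.9902) + 1.7321·(-2.7353))/5.1962 = -4.0523.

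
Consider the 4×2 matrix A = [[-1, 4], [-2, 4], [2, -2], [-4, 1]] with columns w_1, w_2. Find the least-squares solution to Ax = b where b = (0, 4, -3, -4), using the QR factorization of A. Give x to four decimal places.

x = (0.8267, 0.9333)

q_1 = w_1/‖w_1‖ = (-1, -2, 2, -4)/5.0000 = (-0.2000, -0.4000, 0.4000, -0.8000).
r_{12} = q_1·w_2 = -4.0000.
u_2 = w_2 + 4.0000·q_1 = (3.2000, 2.4000, -0.4000, -2.2000).
‖u_2‖ = 4.5826, so q_2 = (0.6983, 0.5237, -0.0873, -0.4801).
Qᵀb = (0.4000, 4.2771).
Back-substitute: x_2 = 4.2771/4.5826 = 0.9333.
x_1 = (0.4000 + 4.0000·0.9333)/5.0000 = 0.8267.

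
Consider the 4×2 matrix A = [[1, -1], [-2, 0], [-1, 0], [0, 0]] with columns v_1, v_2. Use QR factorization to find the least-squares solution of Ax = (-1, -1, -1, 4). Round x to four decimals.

q_1 = v_1/‖v_1‖ = (1, -2, -1, 0)/2.4495 = (0.4082, -0.8165, -0.4082, 0.0000).
r_{12} = q_1·v_2 = -0.4082.
u_2 = v_2 + 0.4082·q_1 = (-0.8333, -0.3333, -0.1667, 0.0000).
‖u_2‖ = 0.9129, so q_2 = (-0.9129, -0.3651, -0.1826, 0.0000).
Qᵀb = (0.8165, 1.4606).
Back-substitute: x_2 = 1.4606/0.9129 = 1.6000.
x_1 = (0.8165 + 0.4082·1.6000)/2.4495 = 0.6000.

x = (0.6000, 1.6000)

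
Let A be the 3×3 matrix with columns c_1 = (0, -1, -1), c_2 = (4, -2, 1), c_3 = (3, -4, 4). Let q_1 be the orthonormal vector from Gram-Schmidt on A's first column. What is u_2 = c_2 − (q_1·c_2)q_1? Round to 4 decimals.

u_2 = (4.0000, -1.5000, 1.5000)

c_1 = (0, -1, -1); ‖c_1‖ = 1.4142, so q_1 = (0.0000, -0.7071, -0.7071).
q_1·c_2 = 0.0000·4 + (-0.7071)·(-2) + (-0.7071)·1 = 0.7071.
u_2 = c_2 − 0.7071·q_1 = (4.0000, -1.5000, 1.5000).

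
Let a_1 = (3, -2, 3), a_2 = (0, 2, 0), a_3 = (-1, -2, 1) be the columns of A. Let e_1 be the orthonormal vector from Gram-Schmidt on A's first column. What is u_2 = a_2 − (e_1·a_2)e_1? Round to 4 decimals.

e_1 = a_1/‖a_1‖ = (3, -2, 3)/4.6904 = (0.6396, -0.4264, 0.6396).
r_{12} = e_1·a_2 = -0.8528.
u_2 = a_2 + 0.8528·e_1 = (0.5455, 1.6364, 0.5455).

u_2 = (0.5455, 1.6364, 0.5455)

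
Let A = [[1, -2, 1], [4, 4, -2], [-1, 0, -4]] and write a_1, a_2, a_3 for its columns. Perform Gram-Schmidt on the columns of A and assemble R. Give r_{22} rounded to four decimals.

a_1 = (1, 4, -1); ‖a_1‖ = 4.2426, so e_1 = (0.2357, 0.9428, -0.2357).
e_1·a_2 = 0.2357·(-2) + 0.9428·4 + (-0.2357)·0 = 3.2998.
u_2 = a_2 − 3.2998·e_1 = (-2.7778, 0.8889, 0.7778).
r_{22} = ‖u_2‖ = 3.0185.

r_{22} = 3.0185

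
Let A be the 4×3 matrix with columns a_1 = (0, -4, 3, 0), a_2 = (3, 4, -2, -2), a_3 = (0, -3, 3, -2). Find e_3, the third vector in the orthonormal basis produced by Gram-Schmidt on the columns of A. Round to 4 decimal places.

a_1 = (0, -4, 3, 0); ‖a_1‖ = 5.0000, so e_1 = (0.0000, -0.8000, 0.6000, 0.0000).
e_1·a_2 = 0.0000·3 + (-0.8000)·4 + 0.6000·(-2) + 0.0000·(-2) = -4.4000.
u_2 = a_2 + 4.4000·e_1 = (3.0000, 0.4800, 0.6400, -2.0000).
‖u_2‖ = 3.6932, so e_2 = (0.8123, 0.1300, 0.1733, -0.5415).
e_1·a_3 = 0.0000·0 + (-0.8000)·(-3) + 0.6000·3 + 0.0000·(-2) = 4.2000; e_2·a_3 = 0.8123·0 + 0.1300·(-3) + 0.1733·3 + (-0.5415)·(-2) = 1.2130.
u_3 = a_3 − 4.2000·e_1 − 1.2130·e_2 = (-0.9853, 0.2023, 0.2698, -1.3431).
‖u_3‖ = 1.6996, so e_3 = (-0.5798, 0.1191, 0.1587, -0.7903).

e_3 = (-0.5798, 0.1191, 0.1587, -0.7903)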